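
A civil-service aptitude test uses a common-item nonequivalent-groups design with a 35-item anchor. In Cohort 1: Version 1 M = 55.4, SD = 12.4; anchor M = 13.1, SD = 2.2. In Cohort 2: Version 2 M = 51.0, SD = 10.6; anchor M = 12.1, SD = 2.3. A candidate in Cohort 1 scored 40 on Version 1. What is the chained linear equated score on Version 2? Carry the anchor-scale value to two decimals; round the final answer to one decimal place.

43.0

Version 1 → anchor (Cohort 1): v = (2.2/12.4)(40 − 55.4) + 13.1 = 10.37
anchor → Version 2 (Cohort 2): y = (10.6/2.3)(10.37 − 12.1) + 51.0 = 43.0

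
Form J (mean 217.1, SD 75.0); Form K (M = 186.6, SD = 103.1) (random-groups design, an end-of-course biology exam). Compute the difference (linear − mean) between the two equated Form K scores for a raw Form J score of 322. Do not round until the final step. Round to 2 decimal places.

Mean-equated: 322 + (186.6 − 217.1) = 291.50
Linear-equated: (103.1/75.0)(322 − 217.1) + 186.6 = 330.803
Difference = 330.803 − 291.50 = 39.30

39.30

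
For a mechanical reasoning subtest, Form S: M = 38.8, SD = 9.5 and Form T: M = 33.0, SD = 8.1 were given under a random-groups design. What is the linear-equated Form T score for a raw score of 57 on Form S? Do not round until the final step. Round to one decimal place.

48.5

Linear equating: y = (SD_Y/SD_X)(x − M_X) + M_Y
y = (8.1/9.5)(57 − 38.8) + 33.0
y = 0.852632 × 18.2 + 33.0 = 15.5179 + 33.0 = 48.5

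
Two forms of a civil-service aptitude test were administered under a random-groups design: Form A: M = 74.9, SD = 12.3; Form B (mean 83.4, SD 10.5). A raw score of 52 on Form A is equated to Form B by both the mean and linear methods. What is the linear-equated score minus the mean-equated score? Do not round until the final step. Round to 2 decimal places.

Mean-equated: 52 + (83.4 − 74.9) = 60.50
Linear-equated: (10.5/12.3)(52 − 74.9) + 83.4 = 63.851
Difference = 63.851 − 60.50 = 3.35

3.35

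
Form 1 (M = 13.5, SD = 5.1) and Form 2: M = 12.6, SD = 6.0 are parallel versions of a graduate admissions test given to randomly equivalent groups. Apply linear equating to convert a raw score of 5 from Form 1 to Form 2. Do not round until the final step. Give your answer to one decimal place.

Linear equating: y = (SD_Y/SD_X)(x − M_X) + M_Y
y = (6.0/5.1)(5 − 13.5) + 12.6
y = 1.176471 × -8.5 + 12.6 = -10.0000 + 12.6 = 2.6

2.6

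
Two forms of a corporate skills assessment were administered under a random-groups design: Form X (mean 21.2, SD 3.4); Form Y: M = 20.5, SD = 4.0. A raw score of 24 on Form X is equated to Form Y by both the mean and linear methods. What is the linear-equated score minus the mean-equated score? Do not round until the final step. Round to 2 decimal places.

Mean-equated: 24 + (20.5 − 21.2) = 23.30
Linear-equated: (4.0/3.4)(24 − 21.2) + 20.5 = 23.794
Difference = 23.794 − 23.30 = 0.49

0.49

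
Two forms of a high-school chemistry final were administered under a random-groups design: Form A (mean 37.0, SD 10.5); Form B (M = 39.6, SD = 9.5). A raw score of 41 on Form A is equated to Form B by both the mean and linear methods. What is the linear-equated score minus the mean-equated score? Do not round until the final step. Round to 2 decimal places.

Mean-equated: 41 + (39.6 − 37.0) = 43.60
Linear-equated: (9.5/10.5)(41 − 37.0) + 39.6 = 43.219
Difference = 43.219 − 43.60 = -0.38

-0.38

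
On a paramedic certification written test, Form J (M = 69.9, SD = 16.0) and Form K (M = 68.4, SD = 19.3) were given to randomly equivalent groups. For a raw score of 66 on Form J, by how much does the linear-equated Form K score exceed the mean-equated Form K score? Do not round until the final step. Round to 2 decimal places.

Mean-equated: 66 + (68.4 − 69.9) = 64.50
Linear-equated: (19.3/16.0)(66 − 69.9) + 68.4 = 63.696
Difference = 63.696 − 64.50 = -0.80

-0.80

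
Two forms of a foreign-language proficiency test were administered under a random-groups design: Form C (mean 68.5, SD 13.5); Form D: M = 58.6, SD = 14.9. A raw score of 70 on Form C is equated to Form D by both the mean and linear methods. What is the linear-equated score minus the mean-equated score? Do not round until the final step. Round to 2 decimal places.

Mean-equated: 70 + (58.6 − 68.5) = 60.10
Linear-equated: (14.9/13.5)(70 − 68.5) + 58.6 = 60.256
Difference = 60.256 − 60.10 = 0.16

0.16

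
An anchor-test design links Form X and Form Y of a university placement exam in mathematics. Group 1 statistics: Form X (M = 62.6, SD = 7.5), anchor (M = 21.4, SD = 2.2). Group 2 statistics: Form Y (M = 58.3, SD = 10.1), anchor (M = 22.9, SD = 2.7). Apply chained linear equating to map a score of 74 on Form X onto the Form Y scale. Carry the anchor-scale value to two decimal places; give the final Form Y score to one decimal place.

Form X → anchor (Group 1): v = (2.2/7.5)(74 − 62.6) + 21.4 = 24.74
anchor → Form Y (Group 2): y = (10.1/2.7)(24.74 − 22.9) + 58.3 = 65.2

65.2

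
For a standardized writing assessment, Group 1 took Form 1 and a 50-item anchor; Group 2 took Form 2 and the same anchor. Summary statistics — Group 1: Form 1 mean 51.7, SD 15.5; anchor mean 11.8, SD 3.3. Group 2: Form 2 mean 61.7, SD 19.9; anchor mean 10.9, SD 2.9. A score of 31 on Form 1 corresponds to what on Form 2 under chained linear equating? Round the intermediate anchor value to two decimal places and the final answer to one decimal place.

37.6

Form 1 → anchor (Group 1): v = (3.3/15.5)(31 − 51.7) + 11.8 = 7.39
anchor → Form 2 (Group 2): y = (19.9/2.9)(7.39 − 10.9) + 61.7 = 37.6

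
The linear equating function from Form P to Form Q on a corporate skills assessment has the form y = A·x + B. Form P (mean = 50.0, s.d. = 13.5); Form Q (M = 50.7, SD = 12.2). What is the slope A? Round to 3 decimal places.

0.904

A = SD_Y / SD_X = 12.2 / 13.5 = 0.904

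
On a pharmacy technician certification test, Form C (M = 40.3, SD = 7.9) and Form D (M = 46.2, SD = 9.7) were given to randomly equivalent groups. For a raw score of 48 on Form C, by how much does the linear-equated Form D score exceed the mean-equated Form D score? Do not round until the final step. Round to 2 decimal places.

1.75

Mean-equated: 48 + (46.2 − 40.3) = 53.90
Linear-equated: (9.7/7.9)(48 − 40.3) + 46.2 = 55.654
Difference = 55.654 − 53.90 = 1.75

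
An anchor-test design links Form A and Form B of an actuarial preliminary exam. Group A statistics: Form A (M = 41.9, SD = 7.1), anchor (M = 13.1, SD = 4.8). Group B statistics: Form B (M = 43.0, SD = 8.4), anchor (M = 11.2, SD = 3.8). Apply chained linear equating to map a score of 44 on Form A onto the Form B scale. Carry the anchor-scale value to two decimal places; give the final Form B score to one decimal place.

Form A → anchor (Group A): v = (4.8/7.1)(44 − 41.9) + 13.1 = 14.52
anchor → Form B (Group B): y = (8.4/3.8)(14.52 − 11.2) + 43.0 = 50.3

50.3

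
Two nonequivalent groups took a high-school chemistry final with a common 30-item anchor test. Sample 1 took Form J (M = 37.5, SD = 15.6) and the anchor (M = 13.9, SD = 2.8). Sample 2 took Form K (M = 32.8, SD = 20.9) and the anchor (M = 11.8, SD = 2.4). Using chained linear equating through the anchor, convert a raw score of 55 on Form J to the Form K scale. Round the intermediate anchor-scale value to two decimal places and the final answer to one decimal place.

Form J → anchor (Sample 1): v = (2.8/15.6)(55 − 37.5) + 13.9 = 17.04
anchor → Form K (Sample 2): y = (20.9/2.4)(17.04 − 11.8) + 32.8 = 78.4

78.4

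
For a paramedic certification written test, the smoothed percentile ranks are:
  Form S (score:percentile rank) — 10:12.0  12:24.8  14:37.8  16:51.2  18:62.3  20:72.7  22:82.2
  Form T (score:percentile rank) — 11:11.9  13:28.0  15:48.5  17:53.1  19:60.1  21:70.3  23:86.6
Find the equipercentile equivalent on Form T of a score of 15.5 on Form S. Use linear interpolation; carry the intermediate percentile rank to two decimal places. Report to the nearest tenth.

PR of 15.5 on Form S: 37.8 + (15.5 − 14)/(16 − 14) × (51.2 − 37.8) = 47.85
On Form T, PR 47.85 falls between score 13 (PR 28.0) and 15 (PR 48.5).
Interpolate: 13 + (47.85 − 28.0)/(48.5 − 28.0) × (15 − 13) = 14.9

14.9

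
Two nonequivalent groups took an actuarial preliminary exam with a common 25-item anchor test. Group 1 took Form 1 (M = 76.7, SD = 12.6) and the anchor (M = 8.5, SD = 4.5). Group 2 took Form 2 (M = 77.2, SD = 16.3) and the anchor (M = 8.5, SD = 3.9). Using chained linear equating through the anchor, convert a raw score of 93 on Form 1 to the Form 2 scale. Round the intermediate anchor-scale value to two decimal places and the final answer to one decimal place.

Form 1 → anchor (Group 1): v = (4.5/12.6)(93 − 76.7) + 8.5 = 14.32
anchor → Form 2 (Group 2): y = (16.3/3.9)(14.32 − 8.5) + 77.2 = 101.5

101.5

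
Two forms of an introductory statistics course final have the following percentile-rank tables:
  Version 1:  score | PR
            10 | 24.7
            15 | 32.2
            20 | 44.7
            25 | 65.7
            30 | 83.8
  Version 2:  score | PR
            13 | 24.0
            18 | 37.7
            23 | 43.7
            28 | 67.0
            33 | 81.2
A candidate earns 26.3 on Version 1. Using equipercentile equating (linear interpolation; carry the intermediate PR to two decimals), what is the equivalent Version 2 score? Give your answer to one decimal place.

PR of 26.3 on Version 1: 65.7 + (26.3 − 25)/(30 − 25) × (83.8 − 65.7) = 70.41
On Version 2, PR 70.41 falls between score 28 (PR 67.0) and 33 (PR 81.2).
Interpolate: 28 + (70.41 − 67.0)/(81.2 − 67.0) × (33 − 28) = 29.2

29.2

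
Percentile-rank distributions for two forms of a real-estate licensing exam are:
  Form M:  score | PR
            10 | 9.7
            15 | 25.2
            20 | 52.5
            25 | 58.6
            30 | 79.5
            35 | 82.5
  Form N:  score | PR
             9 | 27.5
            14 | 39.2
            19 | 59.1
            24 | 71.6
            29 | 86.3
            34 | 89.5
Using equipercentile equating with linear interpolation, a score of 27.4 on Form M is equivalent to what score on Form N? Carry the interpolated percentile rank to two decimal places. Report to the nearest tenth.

PR of 27.4 on Form M: 58.6 + (27.4 − 25)/(30 − 25) × (79.5 − 58.6) = 68.63
On Form N, PR 68.63 falls between score 19 (PR 59.1) and 24 (PR 71.6).
Interpolate: 19 + (68.63 − 59.1)/(71.6 − 59.1) × (24 − 19) = 22.8

22.8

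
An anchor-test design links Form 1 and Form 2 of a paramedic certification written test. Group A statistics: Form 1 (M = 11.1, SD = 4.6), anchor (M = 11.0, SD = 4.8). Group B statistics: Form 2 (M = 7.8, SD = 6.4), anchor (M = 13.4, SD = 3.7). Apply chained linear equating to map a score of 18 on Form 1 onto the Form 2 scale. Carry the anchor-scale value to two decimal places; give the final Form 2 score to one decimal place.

16.1

Form 1 → anchor (Group A): v = (4.8/4.6)(18 − 11.1) + 11.0 = 18.20
anchor → Form 2 (Group B): y = (6.4/3.7)(18.20 − 13.4) + 7.8 = 16.1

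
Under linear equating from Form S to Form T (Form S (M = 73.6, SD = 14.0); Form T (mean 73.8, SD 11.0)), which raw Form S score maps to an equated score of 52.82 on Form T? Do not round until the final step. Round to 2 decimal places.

Invert y = (SD_Y/SD_X)(x − M_X) + M_Y:
x = (SD_X/SD_Y)(y − M_Y) + M_X = (14.0/11.0)(52.82 − 73.8) + 73.6
x = 1.272727 × -20.980 + 73.6 = 46.90

46.90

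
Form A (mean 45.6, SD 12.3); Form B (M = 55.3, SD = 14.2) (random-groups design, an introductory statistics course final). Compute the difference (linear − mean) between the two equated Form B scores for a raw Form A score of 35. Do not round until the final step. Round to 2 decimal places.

-1.64

Mean-equated: 35 + (55.3 − 45.6) = 44.70
Linear-equated: (14.2/12.3)(35 − 45.6) + 55.3 = 43.063
Difference = 43.063 − 44.70 = -1.64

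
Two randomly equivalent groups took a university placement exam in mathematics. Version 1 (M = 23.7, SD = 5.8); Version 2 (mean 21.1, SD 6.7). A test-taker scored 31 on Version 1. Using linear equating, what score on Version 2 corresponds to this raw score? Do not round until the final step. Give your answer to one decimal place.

Linear equating: y = (SD_Y/SD_X)(x − M_X) + M_Y
y = (6.7/5.8)(31 − 23.7) + 21.1
y = 1.155172 × 7.3 + 21.1 = 8.4328 + 21.1 = 29.5

29.5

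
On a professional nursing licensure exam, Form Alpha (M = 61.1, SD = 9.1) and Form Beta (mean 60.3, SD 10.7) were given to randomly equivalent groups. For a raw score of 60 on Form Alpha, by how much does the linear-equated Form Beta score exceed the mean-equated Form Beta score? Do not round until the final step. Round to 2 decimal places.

-0.19

Mean-equated: 60 + (60.3 − 61.1) = 59.20
Linear-equated: (10.7/9.1)(60 − 61.1) + 60.3 = 59.007
Difference = 59.007 − 59.20 = -0.19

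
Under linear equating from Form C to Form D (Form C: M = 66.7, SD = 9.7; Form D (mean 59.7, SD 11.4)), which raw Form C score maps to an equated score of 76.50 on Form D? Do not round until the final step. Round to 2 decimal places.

80.99

Invert y = (SD_Y/SD_X)(x − M_X) + M_Y:
x = (SD_X/SD_Y)(y − M_Y) + M_X = (9.7/11.4)(76.50 − 59.7) + 66.7
x = 0.850877 × 16.800 + 66.7 = 80.99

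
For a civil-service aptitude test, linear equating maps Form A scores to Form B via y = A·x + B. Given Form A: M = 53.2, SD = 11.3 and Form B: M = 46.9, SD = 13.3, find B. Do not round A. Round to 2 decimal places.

A = SD_Y / SD_X = 13.3 / 11.3 = 1.176991
B = M_Y − A·M_X = 46.9 − 1.176991 × 53.2 = -15.72

-15.72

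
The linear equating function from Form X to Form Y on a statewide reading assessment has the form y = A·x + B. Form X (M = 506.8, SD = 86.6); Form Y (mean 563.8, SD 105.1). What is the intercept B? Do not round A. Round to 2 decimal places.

A = SD_Y / SD_X = 105.1 / 86.6 = 1.213626
B = M_Y − A·M_X = 563.8 − 1.213626 × 506.8 = -51.27

-51.27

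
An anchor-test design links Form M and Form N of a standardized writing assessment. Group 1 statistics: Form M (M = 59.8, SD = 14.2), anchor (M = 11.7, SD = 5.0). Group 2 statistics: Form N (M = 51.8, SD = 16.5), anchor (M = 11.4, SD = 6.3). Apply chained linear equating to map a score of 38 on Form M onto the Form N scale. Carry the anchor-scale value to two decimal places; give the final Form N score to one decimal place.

32.5

Form M → anchor (Group 1): v = (5.0/14.2)(38 − 59.8) + 11.7 = 4.02
anchor → Form N (Group 2): y = (16.5/6.3)(4.02 − 11.4) + 51.8 = 32.5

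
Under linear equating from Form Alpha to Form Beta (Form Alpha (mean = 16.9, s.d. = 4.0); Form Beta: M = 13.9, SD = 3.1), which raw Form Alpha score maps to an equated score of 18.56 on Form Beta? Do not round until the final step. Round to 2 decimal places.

Invert y = (SD_Y/SD_X)(x − M_X) + M_Y:
x = (SD_X/SD_Y)(y − M_Y) + M_X = (4.0/3.1)(18.56 − 13.9) + 16.9
x = 1.290323 × 4.660 + 16.9 = 22.91

22.91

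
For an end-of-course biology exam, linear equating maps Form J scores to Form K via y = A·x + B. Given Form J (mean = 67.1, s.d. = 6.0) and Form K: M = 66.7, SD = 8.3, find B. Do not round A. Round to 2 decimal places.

-26.12

A = SD_Y / SD_X = 8.3 / 6.0 = 1.383333
B = M_Y − A·M_X = 66.7 − 1.383333 × 67.1 = -26.12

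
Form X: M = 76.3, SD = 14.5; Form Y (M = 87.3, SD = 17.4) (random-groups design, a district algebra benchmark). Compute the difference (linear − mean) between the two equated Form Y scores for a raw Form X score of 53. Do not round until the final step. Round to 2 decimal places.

-4.66

Mean-equated: 53 + (87.3 − 76.3) = 64.00
Linear-equated: (17.4/14.5)(53 − 76.3) + 87.3 = 59.340
Difference = 59.340 − 64.00 = -4.66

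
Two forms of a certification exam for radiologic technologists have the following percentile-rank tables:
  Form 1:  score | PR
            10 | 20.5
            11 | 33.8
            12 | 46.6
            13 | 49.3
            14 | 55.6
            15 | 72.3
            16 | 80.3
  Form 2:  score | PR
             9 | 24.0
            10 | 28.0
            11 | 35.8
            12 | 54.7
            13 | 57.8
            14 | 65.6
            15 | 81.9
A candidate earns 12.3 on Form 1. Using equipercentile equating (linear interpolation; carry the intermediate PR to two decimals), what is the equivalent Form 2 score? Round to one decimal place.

11.6

PR of 12.3 on Form 1: 46.6 + (12.3 − 12)/(13 − 12) × (49.3 − 46.6) = 47.41
On Form 2, PR 47.41 falls between score 11 (PR 35.8) and 12 (PR 54.7).
Interpolate: 11 + (47.41 − 35.8)/(54.7 − 35.8) × (12 − 11) = 11.6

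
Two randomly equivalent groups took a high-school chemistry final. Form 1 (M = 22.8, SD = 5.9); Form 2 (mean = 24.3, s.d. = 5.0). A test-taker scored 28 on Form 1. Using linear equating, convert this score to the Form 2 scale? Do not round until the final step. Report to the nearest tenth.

Linear equating: y = (SD_Y/SD_X)(x − M_X) + M_Y
y = (5.0/5.9)(28 − 22.8) + 24.3
y = 0.847458 × 5.2 + 24.3 = 4.4068 + 24.3 = 28.7

28.7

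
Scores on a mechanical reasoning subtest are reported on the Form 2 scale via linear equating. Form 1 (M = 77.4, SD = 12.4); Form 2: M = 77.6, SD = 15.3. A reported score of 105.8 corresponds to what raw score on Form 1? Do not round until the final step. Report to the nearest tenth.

Invert y = (SD_Y/SD_X)(x − M_X) + M_Y:
x = (SD_X/SD_Y)(y − M_Y) + M_X = (12.4/15.3)(105.8 − 77.6) + 77.4
x = 0.810458 × 28.200 + 77.4 = 100.3

100.3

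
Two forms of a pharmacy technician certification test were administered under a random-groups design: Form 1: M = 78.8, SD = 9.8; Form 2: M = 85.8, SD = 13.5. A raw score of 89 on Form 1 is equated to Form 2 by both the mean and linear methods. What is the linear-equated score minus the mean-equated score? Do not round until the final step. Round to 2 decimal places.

3.85

Mean-equated: 89 + (85.8 − 78.8) = 96.00
Linear-equated: (13.5/9.8)(89 − 78.8) + 85.8 = 99.851
Difference = 99.851 − 96.00 = 3.85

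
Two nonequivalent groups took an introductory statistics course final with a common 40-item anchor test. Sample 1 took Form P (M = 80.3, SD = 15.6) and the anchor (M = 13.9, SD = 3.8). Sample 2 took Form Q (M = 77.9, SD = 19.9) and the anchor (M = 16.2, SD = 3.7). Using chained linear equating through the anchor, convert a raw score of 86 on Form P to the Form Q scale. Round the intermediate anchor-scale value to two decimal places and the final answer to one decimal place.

Form P → anchor (Sample 1): v = (3.8/15.6)(86 − 80.3) + 13.9 = 15.29
anchor → Form Q (Sample 2): y = (19.9/3.7)(15.29 − 16.2) + 77.9 = 73.0

73.0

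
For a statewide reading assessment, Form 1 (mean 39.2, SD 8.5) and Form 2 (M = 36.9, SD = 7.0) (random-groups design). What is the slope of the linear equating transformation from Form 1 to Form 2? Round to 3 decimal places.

A = SD_Y / SD_X = 7.0 / 8.5 = 0.824

0.824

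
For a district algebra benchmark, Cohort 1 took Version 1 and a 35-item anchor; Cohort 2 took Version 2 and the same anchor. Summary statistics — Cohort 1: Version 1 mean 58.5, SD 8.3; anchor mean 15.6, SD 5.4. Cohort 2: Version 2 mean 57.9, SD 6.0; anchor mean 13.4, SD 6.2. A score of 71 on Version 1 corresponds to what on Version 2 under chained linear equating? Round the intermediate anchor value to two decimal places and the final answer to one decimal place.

Version 1 → anchor (Cohort 1): v = (5.4/8.3)(71 − 58.5) + 15.6 = 23.73
anchor → Version 2 (Cohort 2): y = (6.0/6.2)(23.73 − 13.4) + 57.9 = 67.9

67.9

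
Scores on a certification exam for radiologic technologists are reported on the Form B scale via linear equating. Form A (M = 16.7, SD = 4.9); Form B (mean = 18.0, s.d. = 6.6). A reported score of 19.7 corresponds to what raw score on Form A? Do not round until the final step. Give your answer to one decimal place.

Invert y = (SD_Y/SD_X)(x − M_X) + M_Y:
x = (SD_X/SD_Y)(y − M_Y) + M_X = (4.9/6.6)(19.7 − 18.0) + 16.7
x = 0.742424 × 1.700 + 16.7 = 18.0

18.0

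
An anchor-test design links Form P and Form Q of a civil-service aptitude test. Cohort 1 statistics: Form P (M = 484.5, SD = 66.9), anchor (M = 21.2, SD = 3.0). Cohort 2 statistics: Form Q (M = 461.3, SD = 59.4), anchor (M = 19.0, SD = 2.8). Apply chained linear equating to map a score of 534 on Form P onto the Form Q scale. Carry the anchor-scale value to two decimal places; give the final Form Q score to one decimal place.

555.1

Form P → anchor (Cohort 1): v = (3.0/66.9)(534 − 484.5) + 21.2 = 23.42
anchor → Form Q (Cohort 2): y = (59.4/2.8)(23.42 − 19.0) + 461.3 = 555.1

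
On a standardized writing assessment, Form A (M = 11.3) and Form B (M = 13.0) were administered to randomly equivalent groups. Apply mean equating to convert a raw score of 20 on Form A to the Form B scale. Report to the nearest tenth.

Mean equating: y = x + (M_Y − M_X) = 20 + (13.0 − 11.3) = 21.7

21.7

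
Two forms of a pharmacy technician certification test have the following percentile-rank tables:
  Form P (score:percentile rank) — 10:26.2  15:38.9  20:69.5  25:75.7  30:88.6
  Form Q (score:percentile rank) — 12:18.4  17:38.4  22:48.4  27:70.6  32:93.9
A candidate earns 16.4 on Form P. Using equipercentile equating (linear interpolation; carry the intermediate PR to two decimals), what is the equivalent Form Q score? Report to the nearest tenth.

21.5

PR of 16.4 on Form P: 38.9 + (16.4 − 15)/(20 − 15) × (69.5 − 38.9) = 47.47
On Form Q, PR 47.47 falls between score 17 (PR 38.4) and 22 (PR 48.4).
Interpolate: 17 + (47.47 − 38.4)/(48.4 − 38.4) × (22 − 17) = 21.5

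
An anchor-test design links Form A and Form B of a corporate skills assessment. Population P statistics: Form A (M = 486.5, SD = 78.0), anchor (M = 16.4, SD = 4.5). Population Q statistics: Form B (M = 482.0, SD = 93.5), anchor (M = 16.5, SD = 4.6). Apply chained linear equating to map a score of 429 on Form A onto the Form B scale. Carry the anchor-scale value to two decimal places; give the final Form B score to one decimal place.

412.5

Form A → anchor (Population P): v = (4.5/78.0)(429 − 486.5) + 16.4 = 13.08
anchor → Form B (Population Q): y = (93.5/4.6)(13.08 − 16.5) + 482.0 = 412.5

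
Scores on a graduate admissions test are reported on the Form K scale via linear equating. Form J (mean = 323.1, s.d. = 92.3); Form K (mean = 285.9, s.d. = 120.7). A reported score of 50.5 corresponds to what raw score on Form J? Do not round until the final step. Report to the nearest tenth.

143.1

Invert y = (SD_Y/SD_X)(x − M_X) + M_Y:
x = (SD_X/SD_Y)(y − M_Y) + M_X = (92.3/120.7)(50.5 − 285.9) + 323.1
x = 0.764706 × -235.400 + 323.1 = 143.1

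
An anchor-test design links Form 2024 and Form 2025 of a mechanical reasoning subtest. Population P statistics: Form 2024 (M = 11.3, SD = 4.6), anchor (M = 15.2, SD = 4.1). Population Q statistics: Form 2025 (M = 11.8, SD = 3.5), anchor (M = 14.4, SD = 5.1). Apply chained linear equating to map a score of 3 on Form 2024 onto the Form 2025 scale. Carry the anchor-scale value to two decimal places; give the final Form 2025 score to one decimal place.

7.3

Form 2024 → anchor (Population P): v = (4.1/4.6)(3 − 11.3) + 15.2 = 7.80
anchor → Form 2025 (Population Q): y = (3.5/5.1)(7.80 − 14.4) + 11.8 = 7.3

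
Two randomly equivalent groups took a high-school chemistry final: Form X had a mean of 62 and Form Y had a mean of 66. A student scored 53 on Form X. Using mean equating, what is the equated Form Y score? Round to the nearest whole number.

Mean equating: y = x + (M_Y − M_X) = 53 + (66 − 62) = 57

57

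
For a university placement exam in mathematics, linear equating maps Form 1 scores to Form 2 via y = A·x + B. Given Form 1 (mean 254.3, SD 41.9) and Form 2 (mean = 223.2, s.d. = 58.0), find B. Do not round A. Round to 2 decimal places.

-128.81

A = SD_Y / SD_X = 58.0 / 41.9 = 1.384248
B = M_Y − A·M_X = 223.2 − 1.384248 × 254.3 = -128.81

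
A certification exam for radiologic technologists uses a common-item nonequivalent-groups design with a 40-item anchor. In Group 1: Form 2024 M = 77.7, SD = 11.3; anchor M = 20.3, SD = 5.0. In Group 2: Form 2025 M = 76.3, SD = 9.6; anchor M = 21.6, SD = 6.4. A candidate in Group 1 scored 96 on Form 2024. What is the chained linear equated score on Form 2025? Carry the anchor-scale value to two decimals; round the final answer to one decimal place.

Form 2024 → anchor (Group 1): v = (5.0/11.3)(96 − 77.7) + 20.3 = 28.40
anchor → Form 2025 (Group 2): y = (9.6/6.4)(28.40 − 21.6) + 76.3 = 86.5

86.5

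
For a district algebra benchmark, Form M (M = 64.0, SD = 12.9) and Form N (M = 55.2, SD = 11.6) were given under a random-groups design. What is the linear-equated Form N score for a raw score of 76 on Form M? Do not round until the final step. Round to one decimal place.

Linear equating: y = (SD_Y/SD_X)(x − M_X) + M_Y
y = (11.6/12.9)(76 − 64.0) + 55.2
y = 0.899225 × 12.0 + 55.2 = 10.7907 + 55.2 = 66.0

66.0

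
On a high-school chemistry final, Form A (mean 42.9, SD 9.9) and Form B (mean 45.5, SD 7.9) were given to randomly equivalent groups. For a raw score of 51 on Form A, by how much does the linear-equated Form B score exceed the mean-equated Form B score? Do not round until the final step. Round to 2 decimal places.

Mean-equated: 51 + (45.5 − 42.9) = 53.60
Linear-equated: (7.9/9.9)(51 − 42.9) + 45.5 = 51.964
Difference = 51.964 − 53.60 = -1.64

-1.64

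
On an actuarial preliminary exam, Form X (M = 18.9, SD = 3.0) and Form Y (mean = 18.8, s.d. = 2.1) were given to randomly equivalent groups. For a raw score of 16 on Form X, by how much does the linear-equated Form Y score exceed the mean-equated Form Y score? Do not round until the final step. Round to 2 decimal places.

Mean-equated: 16 + (18.8 − 18.9) = 15.90
Linear-equated: (2.1/3.0)(16 − 18.9) + 18.8 = 16.770
Difference = 16.770 − 15.90 = 0.87

0.87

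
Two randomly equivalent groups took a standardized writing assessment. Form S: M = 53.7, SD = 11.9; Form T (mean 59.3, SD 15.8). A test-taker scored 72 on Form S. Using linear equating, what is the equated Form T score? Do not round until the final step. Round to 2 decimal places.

Linear equating: y = (SD_Y/SD_X)(x − M_X) + M_Y
y = (15.8/11.9)(72 − 53.7) + 59.3
y = 1.327731 × 18.3 + 59.3 = 24.2975 + 59.3 = 83.60

83.60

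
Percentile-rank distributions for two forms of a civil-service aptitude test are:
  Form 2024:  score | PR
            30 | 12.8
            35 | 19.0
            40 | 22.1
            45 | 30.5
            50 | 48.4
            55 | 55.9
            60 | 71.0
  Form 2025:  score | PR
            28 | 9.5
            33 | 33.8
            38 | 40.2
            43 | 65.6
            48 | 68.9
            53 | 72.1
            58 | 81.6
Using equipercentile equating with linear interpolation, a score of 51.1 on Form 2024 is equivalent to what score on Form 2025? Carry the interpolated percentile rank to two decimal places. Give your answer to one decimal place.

39.9

PR of 51.1 on Form 2024: 48.4 + (51.1 − 50)/(55 − 50) × (55.9 − 48.4) = 50.05
On Form 2025, PR 50.05 falls between score 38 (PR 40.2) and 43 (PR 65.6).
Interpolate: 38 + (50.05 − 40.2)/(65.6 − 40.2) × (43 − 38) = 39.9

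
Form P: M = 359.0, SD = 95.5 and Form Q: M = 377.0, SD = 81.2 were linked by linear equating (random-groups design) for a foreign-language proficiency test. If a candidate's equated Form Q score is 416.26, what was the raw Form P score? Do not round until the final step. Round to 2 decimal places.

Invert y = (SD_Y/SD_X)(x − M_X) + M_Y:
x = (SD_X/SD_Y)(y − M_Y) + M_X = (95.5/81.2)(416.26 − 377.0) + 359.0
x = 1.176108 × 39.260 + 359.0 = 405.17

405.17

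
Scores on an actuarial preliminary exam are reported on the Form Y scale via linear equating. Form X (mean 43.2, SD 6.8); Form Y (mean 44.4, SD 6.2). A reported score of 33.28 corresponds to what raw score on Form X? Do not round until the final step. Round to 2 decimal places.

Invert y = (SD_Y/SD_X)(x − M_X) + M_Y:
x = (SD_X/SD_Y)(y − M_Y) + M_X = (6.8/6.2)(33.28 − 44.4) + 43.2
x = 1.096774 × -11.120 + 43.2 = 31.00

31.00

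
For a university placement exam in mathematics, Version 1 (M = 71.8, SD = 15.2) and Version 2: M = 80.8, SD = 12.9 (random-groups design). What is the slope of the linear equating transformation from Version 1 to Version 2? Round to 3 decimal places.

0.849

A = SD_Y / SD_X = 12.9 / 15.2 = 0.849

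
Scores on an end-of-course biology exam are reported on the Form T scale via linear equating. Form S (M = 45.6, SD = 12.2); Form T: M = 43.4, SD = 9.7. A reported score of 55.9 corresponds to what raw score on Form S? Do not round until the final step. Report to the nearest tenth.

61.3

Invert y = (SD_Y/SD_X)(x − M_X) + M_Y:
x = (SD_X/SD_Y)(y − M_Y) + M_X = (12.2/9.7)(55.9 − 43.4) + 45.6
x = 1.257732 × 12.500 + 45.6 = 61.3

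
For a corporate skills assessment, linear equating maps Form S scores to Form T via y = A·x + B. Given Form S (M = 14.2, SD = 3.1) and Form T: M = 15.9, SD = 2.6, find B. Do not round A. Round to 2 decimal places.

A = SD_Y / SD_X = 2.6 / 3.1 = 0.838710
B = M_Y − A·M_X = 15.9 − 0.838710 × 14.2 = 3.99

3.99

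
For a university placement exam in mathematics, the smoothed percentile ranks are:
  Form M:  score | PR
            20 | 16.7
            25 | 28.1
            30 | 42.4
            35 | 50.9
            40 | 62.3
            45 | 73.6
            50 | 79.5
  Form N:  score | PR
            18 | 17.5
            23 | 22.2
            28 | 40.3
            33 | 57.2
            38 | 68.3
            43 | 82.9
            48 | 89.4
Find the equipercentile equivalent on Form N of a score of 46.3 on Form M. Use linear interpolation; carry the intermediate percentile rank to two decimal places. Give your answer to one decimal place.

40.3

PR of 46.3 on Form M: 73.6 + (46.3 − 45)/(50 − 45) × (79.5 − 73.6) = 75.13
On Form N, PR 75.13 falls between score 38 (PR 68.3) and 43 (PR 82.9).
Interpolate: 38 + (75.13 − 68.3)/(82.9 − 68.3) × (43 − 38) = 40.3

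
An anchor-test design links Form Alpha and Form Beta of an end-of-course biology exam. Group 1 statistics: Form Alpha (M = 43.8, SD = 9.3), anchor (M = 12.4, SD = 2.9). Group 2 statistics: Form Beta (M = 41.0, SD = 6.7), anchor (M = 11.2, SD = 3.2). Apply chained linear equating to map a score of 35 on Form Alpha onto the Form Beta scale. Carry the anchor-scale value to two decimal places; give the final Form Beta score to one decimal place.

37.8

Form Alpha → anchor (Group 1): v = (2.9/9.3)(35 − 43.8) + 12.4 = 9.66
anchor → Form Beta (Group 2): y = (6.7/3.2)(9.66 − 11.2) + 41.0 = 37.8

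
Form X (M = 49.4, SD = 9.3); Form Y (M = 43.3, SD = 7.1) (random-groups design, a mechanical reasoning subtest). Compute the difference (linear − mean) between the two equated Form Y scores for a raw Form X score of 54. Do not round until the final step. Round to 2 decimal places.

Mean-equated: 54 + (43.3 − 49.4) = 47.90
Linear-equated: (7.1/9.3)(54 − 49.4) + 43.3 = 46.812
Difference = 46.812 − 47.90 = -1.09

-1.09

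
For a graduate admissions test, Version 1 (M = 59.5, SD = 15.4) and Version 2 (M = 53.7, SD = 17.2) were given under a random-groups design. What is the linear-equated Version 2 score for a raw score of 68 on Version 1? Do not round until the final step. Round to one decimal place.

Linear equating: y = (SD_Y/SD_X)(x − M_X) + M_Y
y = (17.2/15.4)(68 − 59.5) + 53.7
y = 1.116883 × 8.5 + 53.7 = 9.4935 + 53.7 = 63.2

63.2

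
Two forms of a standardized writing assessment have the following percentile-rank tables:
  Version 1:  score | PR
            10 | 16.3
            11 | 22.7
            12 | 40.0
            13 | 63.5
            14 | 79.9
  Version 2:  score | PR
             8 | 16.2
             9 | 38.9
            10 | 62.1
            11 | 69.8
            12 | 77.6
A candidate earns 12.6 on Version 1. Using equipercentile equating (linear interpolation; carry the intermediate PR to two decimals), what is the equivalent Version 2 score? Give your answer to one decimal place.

PR of 12.6 on Version 1: 40.0 + (12.6 − 12)/(13 − 12) × (63.5 − 40.0) = 54.10
On Version 2, PR 54.10 falls between score 9 (PR 38.9) and 10 (PR 62.1).
Interpolate: 9 + (54.10 − 38.9)/(62.1 − 38.9) × (10 − 9) = 9.7

9.7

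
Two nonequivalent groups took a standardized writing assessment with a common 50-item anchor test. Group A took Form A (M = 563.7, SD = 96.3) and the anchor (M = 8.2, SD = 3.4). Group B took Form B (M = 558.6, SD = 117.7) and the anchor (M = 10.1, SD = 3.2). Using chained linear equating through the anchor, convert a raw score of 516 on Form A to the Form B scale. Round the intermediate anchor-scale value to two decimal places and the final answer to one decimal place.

426.9

Form A → anchor (Group A): v = (3.4/96.3)(516 − 563.7) + 8.2 = 6.52
anchor → Form B (Group B): y = (117.7/3.2)(6.52 − 10.1) + 558.6 = 426.9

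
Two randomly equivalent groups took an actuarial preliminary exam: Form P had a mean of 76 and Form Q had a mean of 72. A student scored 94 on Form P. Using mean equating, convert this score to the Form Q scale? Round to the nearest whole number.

Mean equating: y = x + (M_Y − M_X) = 94 + (72 − 76) = 90

90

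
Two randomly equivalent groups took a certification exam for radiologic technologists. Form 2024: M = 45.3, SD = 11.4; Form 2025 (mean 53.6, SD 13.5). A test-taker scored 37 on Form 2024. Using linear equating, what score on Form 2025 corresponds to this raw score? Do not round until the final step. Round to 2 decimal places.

Linear equating: y = (SD_Y/SD_X)(x − M_X) + M_Y
y = (13.5/11.4)(37 − 45.3) + 53.6
y = 1.184211 × -8.3 + 53.6 = -9.8289 + 53.6 = 43.77

43.77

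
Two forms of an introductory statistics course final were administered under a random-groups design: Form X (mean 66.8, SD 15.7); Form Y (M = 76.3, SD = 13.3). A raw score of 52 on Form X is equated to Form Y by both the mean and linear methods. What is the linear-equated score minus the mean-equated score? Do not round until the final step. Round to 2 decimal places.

2.26

Mean-equated: 52 + (76.3 − 66.8) = 61.50
Linear-equated: (13.3/15.7)(52 − 66.8) + 76.3 = 63.762
Difference = 63.762 − 61.50 = 2.26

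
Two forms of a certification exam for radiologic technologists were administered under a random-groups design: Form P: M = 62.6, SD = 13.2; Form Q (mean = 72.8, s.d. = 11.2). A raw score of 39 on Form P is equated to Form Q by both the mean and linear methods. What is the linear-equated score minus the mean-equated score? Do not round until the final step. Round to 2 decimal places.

3.58

Mean-equated: 39 + (72.8 − 62.6) = 49.20
Linear-equated: (11.2/13.2)(39 − 62.6) + 72.8 = 52.776
Difference = 52.776 − 49.20 = 3.58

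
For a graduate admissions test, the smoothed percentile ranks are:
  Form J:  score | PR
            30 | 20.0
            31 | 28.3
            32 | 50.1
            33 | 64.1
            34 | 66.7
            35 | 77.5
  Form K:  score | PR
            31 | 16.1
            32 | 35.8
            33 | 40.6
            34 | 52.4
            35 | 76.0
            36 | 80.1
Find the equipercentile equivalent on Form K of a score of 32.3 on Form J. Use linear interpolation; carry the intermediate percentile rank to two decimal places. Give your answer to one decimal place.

34.1

PR of 32.3 on Form J: 50.1 + (32.3 − 32)/(33 − 32) × (64.1 − 50.1) = 54.30
On Form K, PR 54.30 falls between score 34 (PR 52.4) and 35 (PR 76.0).
Interpolate: 34 + (54.30 − 52.4)/(76.0 − 52.4) × (35 − 34) = 34.1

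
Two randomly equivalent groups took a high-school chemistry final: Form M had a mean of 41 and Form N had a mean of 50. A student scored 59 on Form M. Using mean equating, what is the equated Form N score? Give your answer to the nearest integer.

68

Mean equating: y = x + (M_Y − M_X) = 59 + (50 − 41) = 68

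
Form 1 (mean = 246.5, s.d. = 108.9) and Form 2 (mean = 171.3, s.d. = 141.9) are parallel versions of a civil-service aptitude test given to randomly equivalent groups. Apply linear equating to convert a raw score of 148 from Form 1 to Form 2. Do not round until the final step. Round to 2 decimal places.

42.95

Linear equating: y = (SD_Y/SD_X)(x − M_X) + M_Y
y = (141.9/108.9)(148 − 246.5) + 171.3
y = 1.303030 × -98.5 + 171.3 = -128.3485 + 171.3 = 42.95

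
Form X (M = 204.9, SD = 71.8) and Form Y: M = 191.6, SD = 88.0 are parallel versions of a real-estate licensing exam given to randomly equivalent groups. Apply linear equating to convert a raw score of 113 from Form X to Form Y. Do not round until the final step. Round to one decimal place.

79.0

Linear equating: y = (SD_Y/SD_X)(x − M_X) + M_Y
y = (88.0/71.8)(113 − 204.9) + 191.6
y = 1.225627 × -91.9 + 191.6 = -112.6351 + 191.6 = 79.0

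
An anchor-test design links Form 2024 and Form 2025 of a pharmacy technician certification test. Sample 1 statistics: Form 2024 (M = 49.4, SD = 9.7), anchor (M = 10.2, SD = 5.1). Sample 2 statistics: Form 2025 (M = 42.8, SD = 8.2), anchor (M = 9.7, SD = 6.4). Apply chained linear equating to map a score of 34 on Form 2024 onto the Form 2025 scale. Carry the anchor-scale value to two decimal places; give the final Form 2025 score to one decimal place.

Form 2024 → anchor (Sample 1): v = (5.1/9.7)(34 − 49.4) + 10.2 = 2.10
anchor → Form 2025 (Sample 2): y = (8.2/6.4)(2.10 − 9.7) + 42.8 = 33.1

33.1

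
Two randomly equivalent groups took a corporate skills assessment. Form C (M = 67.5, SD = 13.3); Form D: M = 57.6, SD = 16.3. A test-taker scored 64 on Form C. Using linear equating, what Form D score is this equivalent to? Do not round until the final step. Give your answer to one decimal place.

53.3

Linear equating: y = (SD_Y/SD_X)(x − M_X) + M_Y
y = (16.3/13.3)(64 − 67.5) + 57.6
y = 1.225564 × -3.5 + 57.6 = -4.2895 + 57.6 = 53.3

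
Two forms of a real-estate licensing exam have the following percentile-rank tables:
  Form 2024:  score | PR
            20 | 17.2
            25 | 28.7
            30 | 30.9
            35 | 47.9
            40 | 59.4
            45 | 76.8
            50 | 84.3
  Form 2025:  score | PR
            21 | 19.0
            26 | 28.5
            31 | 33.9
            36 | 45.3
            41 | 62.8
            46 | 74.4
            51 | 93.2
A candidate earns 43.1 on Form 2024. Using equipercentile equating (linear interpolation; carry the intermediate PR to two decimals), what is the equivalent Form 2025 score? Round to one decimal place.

PR of 43.1 on Form 2024: 59.4 + (43.1 − 40)/(45 − 40) × (76.8 − 59.4) = 70.19
On Form 2025, PR 70.19 falls between score 41 (PR 62.8) and 46 (PR 74.4).
Interpolate: 41 + (70.19 − 62.8)/(74.4 − 62.8) × (46 − 41) = 44.2

44.2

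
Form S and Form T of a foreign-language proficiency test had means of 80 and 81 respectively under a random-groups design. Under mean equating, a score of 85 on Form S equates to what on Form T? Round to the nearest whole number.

86

Mean equating: y = x + (M_Y − M_X) = 85 + (81 − 80) = 86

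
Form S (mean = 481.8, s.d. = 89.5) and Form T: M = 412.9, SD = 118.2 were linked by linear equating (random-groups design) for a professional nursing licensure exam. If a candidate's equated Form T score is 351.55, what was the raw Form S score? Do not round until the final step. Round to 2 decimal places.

Invert y = (SD_Y/SD_X)(x − M_X) + M_Y:
x = (SD_X/SD_Y)(y − M_Y) + M_X = (89.5/118.2)(351.55 − 412.9) + 481.8
x = 0.757191 × -61.350 + 481.8 = 435.35

435.35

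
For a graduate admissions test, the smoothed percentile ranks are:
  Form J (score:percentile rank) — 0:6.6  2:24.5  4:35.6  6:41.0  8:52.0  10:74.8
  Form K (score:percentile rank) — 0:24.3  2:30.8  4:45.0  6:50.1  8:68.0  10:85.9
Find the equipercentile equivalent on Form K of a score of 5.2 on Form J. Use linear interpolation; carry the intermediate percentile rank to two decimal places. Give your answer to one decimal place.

3.1

PR of 5.2 on Form J: 35.6 + (5.2 − 4)/(6 − 4) × (41.0 − 35.6) = 38.84
On Form K, PR 38.84 falls between score 2 (PR 30.8) and 4 (PR 45.0).
Interpolate: 2 + (38.84 − 30.8)/(45.0 − 30.8) × (4 − 2) = 3.1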